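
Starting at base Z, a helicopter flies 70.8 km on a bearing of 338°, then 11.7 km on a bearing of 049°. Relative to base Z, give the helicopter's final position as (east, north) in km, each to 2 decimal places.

(-17.69, 73.32)

Leg 1 (338°, 70.8 km): east 70.8 sin 338° = -26.52, north 70.8 cos 338° = 65.64
Leg 2 (049°, 11.7 km): east 11.7 sin 49° = 8.83, north 11.7 cos 49° = 7.68
Summing: -17.69 km east, 73.32 km north → (-17.69, 73.32).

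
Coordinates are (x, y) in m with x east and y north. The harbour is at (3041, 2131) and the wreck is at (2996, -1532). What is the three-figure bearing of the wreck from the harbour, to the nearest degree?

Δeast = 2996 − 3041 = -45.00; Δnorth = -1532 − 2131 = -3663.00.
Bearing = atan2(Δeast, Δnorth) mod 360° = 180.70° ≈ 181°.

181°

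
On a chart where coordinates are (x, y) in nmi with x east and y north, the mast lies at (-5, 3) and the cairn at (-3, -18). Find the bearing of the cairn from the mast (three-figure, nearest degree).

Δeast = -3 − -5 = 2.00; Δnorth = -18 − 3 = -21.00.
Bearing = atan2(Δeast, Δnorth) mod 360° = 174.56° ≈ 175°.

175°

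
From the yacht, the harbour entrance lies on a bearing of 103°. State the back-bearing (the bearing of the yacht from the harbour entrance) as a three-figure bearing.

Back-bearing = 103° + 180° = 283°.

283°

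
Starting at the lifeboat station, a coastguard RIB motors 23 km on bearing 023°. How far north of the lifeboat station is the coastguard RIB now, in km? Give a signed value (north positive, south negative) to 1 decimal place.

Leg 1 (023°, 23 km): east 23 sin 23° = 8.99, north 23 cos 23° = 21.17
Net north component: 21.17 km.

21.2 km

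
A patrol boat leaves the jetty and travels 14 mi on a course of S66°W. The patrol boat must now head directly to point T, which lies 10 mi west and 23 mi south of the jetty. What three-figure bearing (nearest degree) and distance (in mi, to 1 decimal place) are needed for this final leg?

171°, 17.5 mi

Leg 1 (S66°W, 14 mi): east 14 sin 246° = -12.79, north 14 cos 246° = -5.69
Current position: (-12.79, -5.69). Target: (-10, -23). Remaining: Δeast = 2.79, Δnorth = -17.31.
Bearing = atan2(2.79, -17.31) mod 360° = 170.84°; distance = √((2.79)² + (-17.31)²) = 17.529 mi.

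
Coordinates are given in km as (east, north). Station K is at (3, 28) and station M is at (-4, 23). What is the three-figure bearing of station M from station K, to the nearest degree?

Δeast = -4 − 3 = -7.00; Δnorth = 23 − 28 = -5.00.
Bearing = atan2(Δeast, Δnorth) mod 360° = 234.46° ≈ 234°.

234°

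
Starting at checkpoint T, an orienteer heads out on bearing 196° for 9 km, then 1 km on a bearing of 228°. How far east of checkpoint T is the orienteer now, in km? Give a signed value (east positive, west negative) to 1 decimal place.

Leg 1 (196°, 9 km): east 9 sin 196° = -2.48, north 9 cos 196° = -8.65
Leg 2 (228°, 1 km): east 1 sin 228° = -0.74, north 1 cos 228° = -0.67
Net east component: -3.22 km.

-3.2 km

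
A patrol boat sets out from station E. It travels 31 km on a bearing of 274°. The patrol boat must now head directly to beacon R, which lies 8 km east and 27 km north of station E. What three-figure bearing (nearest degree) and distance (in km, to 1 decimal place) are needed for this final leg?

057°, 46.2 km

Leg 1 (274°, 31 km): east 31 sin 274° = -30.92, north 31 cos 274° = 2.16
Current position: (-30.92, 2.16). Target: (8, 27). Remaining: Δeast = 38.92, Δnorth = 24.84.
Bearing = atan2(38.92, 24.84) mod 360° = 57.46°; distance = √((38.92)² + (24.84)²) = 46.174 km.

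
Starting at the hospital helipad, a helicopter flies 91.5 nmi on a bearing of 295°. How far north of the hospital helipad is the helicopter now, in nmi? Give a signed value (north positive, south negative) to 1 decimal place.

38.7 nmi

Leg 1 (295°, 91.5 nmi): east 91.5 sin 295° = -82.93, north 91.5 cos 295° = 38.67
Net north component: 38.67 nmi.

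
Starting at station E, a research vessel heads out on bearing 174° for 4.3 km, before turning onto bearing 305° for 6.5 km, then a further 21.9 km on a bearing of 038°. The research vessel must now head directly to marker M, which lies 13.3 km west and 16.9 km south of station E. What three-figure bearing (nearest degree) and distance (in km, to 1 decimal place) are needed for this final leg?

213°, 40.1 km

Leg 1 (174°, 4.3 km): east 4.3 sin 174° = 0.45, north 4.3 cos 174° = -4.28
Leg 2 (305°, 6.5 km): east 6.5 sin 305° = -5.32, north 6.5 cos 305° = 3.73
Leg 3 (038°, 21.9 km): east 21.9 sin 38° = 13.48, north 21.9 cos 38° = 17.26
Current position: (8.61, 16.71). Target: (-13.3, -16.9). Remaining: Δeast = -21.91, Δnorth = -33.61.
Bearing = atan2(-21.91, -33.61) mod 360° = 213.10°; distance = √((-21.91)² + (-33.61)²) = 40.119 km.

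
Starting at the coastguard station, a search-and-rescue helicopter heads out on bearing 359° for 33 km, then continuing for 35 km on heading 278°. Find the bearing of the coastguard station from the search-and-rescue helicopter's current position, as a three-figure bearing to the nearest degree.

137°

Leg 1 (359°, 33 km): east 33 sin 359° = -0.58, north 33 cos 359° = 32.99
Leg 2 (278°, 35 km): east 35 sin 278° = -34.66, north 35 cos 278° = 4.87
Net displacement: -35.24 east, 37.87 north. Direction back to start is (35.24, -37.87): bearing = atan2(35.24, -37.87) mod 360° = 137.06° ≈ 137°.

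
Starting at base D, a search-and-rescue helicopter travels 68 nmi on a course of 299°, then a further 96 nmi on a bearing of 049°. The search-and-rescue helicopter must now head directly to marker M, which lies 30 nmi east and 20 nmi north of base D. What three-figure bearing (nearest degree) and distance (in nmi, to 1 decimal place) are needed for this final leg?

Leg 1 (299°, 68 nmi): east 68 sin 299° = -59.47, north 68 cos 299° = 32.97
Leg 2 (049°, 96 nmi): east 96 sin 49° = 72.45, north 96 cos 49° = 62.98
Current position: (12.98, 95.95). Target: (30, 20). Remaining: Δeast = 17.02, Δnorth = -75.95.
Bearing = atan2(17.02, -75.95) mod 360° = 167.37°; distance = √((17.02)² + (-75.95)²) = 77.833 nmi.

167°, 77.8 nmi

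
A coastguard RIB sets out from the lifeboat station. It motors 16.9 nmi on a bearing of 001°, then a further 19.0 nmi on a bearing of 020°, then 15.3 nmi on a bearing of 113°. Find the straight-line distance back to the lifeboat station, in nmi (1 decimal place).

Leg 1 (001°, 16.9 nmi): east 16.9 sin 1° = 0.29, north 16.9 cos 1° = 16.90
Leg 2 (020°, 19.0 nmi): east 19.0 sin 20° = 6.50, north 19.0 cos 20° = 17.85
Leg 3 (113°, 15.3 nmi): east 15.3 sin 113° = 14.08, north 15.3 cos 113° = -5.98
Net: 20.88 east, 28.77 north. Distance = √((20.88)² + (28.77)²) = 35.549 nmi.

35.5 nmi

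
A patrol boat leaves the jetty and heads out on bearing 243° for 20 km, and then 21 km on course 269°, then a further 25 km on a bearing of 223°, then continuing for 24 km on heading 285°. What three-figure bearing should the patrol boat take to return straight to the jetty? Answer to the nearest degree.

075°

Leg 1 (243°, 20 km): east 20 sin 243° = -17.82, north 20 cos 243° = -9.08
Leg 2 (269°, 21 km): east 21 sin 269° = -21.00, north 21 cos 269° = -0.37
Leg 3 (223°, 25 km): east 25 sin 223° = -17.05, north 25 cos 223° = -18.28
Leg 4 (285°, 24 km): east 24 sin 285° = -23.18, north 24 cos 285° = 6.21
Net displacement: -79.05 east, -21.52 north. Direction back to start is (79.05, 21.52): bearing = atan2(79.05, 21.52) mod 360° = 74.77° ≈ 075°.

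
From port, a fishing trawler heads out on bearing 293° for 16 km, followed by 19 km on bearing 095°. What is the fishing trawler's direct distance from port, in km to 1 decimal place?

6.2 km

Leg 1 (293°, 16 km): east 16 sin 293° = -14.73, north 16 cos 293° = 6.25
Leg 2 (095°, 19 km): east 19 sin 95° = 18.93, north 19 cos 95° = -1.66
Net: 4.20 east, 4.60 north. Distance = √((4.20)² + (4.60)²) = 6.226 km.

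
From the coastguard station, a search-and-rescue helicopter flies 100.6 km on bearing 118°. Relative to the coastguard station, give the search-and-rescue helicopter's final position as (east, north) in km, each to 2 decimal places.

(88.82, -47.23)

Leg 1 (118°, 100.6 km): east 100.6 sin 118° = 88.82, north 100.6 cos 118° = -47.23
Summing: 88.82 km east, -47.23 km north → (88.82, -47.23).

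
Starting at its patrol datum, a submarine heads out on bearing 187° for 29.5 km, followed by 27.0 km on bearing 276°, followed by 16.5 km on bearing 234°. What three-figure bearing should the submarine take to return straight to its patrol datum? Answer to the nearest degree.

050°

Leg 1 (187°, 29.5 km): east 29.5 sin 187° = -3.60, north 29.5 cos 187° = -29.28
Leg 2 (276°, 27.0 km): east 27.0 sin 276° = -26.85, north 27.0 cos 276° = 2.82
Leg 3 (234°, 16.5 km): east 16.5 sin 234° = -13.35, north 16.5 cos 234° = -9.70
Net displacement: -43.80 east, -36.16 north. Direction back to start is (43.80, 36.16): bearing = atan2(43.80, 36.16) mod 360° = 50.46° ≈ 050°.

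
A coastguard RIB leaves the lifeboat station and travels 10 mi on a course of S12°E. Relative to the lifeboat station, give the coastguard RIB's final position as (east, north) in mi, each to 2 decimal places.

(2.08, -9.78)

Leg 1 (S12°E, 10 mi): east 10 sin 168° = 2.08, north 10 cos 168° = -9.78
Summing: 2.08 mi east, -9.78 mi north → (2.08, -9.78).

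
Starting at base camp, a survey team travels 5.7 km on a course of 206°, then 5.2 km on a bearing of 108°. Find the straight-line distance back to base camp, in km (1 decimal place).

Leg 1 (206°, 5.7 km): east 5.7 sin 206° = -2.50, north 5.7 cos 206° = -5.12
Leg 2 (108°, 5.2 km): east 5.2 sin 108° = 4.95, north 5.2 cos 108° = -1.61
Net: 2.45 east, -6.73 north. Distance = √((2.45)² + (-6.73)²) = 7.161 km.

7.2 km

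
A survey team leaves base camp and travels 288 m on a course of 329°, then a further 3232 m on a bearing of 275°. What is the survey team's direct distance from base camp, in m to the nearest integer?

Leg 1 (329°, 288 m): east 288 sin 329° = -148.33, north 288 cos 329° = 246.86
Leg 2 (275°, 3232 m): east 3232 sin 275° = -3219.70, north 3232 cos 275° = 281.69
Net: -3368.03 east, 528.55 north. Distance = √((-3368.03)² + (528.55)²) = 3409.253 m.

3409 m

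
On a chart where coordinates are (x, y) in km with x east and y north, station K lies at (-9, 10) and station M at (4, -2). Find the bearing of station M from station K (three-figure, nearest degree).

Δeast = 4 − -9 = 13.00; Δnorth = -2 − 10 = -12.00.
Bearing = atan2(Δeast, Δnorth) mod 360° = 132.71° ≈ 133°.

133°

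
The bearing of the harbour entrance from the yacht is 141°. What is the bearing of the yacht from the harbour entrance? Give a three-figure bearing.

Back-bearing = 141° + 180° = 321°.

321°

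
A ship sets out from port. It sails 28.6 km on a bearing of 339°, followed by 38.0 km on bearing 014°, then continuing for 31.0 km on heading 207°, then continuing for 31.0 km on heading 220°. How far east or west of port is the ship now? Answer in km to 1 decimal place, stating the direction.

35.1 km west

Leg 1 (339°, 28.6 km): east 28.6 sin 339° = -10.25, north 28.6 cos 339° = 26.70
Leg 2 (014°, 38.0 km): east 38.0 sin 14° = 9.19, north 38.0 cos 14° = 36.87
Leg 3 (207°, 31.0 km): east 31.0 sin 207° = -14.07, north 31.0 cos 207° = -27.62
Leg 4 (220°, 31.0 km): east 31.0 sin 220° = -19.93, north 31.0 cos 220° = -23.75
Net east component: -35.06 km.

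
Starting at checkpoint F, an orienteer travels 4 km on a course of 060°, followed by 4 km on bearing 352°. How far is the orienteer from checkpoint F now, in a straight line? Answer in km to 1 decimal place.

6.6 km

Leg 1 (060°, 4 km): east 4 sin 60° = 3.46, north 4 cos 60° = 2.00
Leg 2 (352°, 4 km): east 4 sin 352° = -0.56, north 4 cos 352° = 3.96
Net: 2.91 east, 5.96 north. Distance = √((2.91)² + (5.96)²) = 6.632 km.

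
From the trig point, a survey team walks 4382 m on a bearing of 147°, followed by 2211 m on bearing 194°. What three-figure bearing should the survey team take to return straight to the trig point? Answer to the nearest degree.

342°

Leg 1 (147°, 4382 m): east 4382 sin 147° = 2386.61, north 4382 cos 147° = -3675.05
Leg 2 (194°, 2211 m): east 2211 sin 194° = -534.89, north 2211 cos 194° = -2145.32
Net displacement: 1851.72 east, -5820.38 north. Direction back to start is (-1851.72, 5820.38): bearing = atan2(-1851.72, 5820.38) mod 360° = 342.35° ≈ 342°.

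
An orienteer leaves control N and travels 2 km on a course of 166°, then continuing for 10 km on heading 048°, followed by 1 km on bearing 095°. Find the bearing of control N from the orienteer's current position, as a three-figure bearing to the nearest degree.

242°

Leg 1 (166°, 2 km): east 2 sin 166° = 0.48, north 2 cos 166° = -1.94
Leg 2 (048°, 10 km): east 10 sin 48° = 7.43, north 10 cos 48° = 6.69
Leg 3 (095°, 1 km): east 1 sin 95° = 1.00, north 1 cos 95° = -0.09
Net displacement: 8.91 east, 4.66 north. Direction back to start is (-8.91, -4.66): bearing = atan2(-8.91, -4.66) mod 360° = 242.38° ≈ 242°.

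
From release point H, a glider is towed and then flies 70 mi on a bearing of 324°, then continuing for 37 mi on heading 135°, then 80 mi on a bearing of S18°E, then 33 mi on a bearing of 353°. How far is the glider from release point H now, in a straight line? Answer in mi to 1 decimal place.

Leg 1 (324°, 70 mi): east 70 sin 324° = -41.14, north 70 cos 324° = 56.63
Leg 2 (135°, 37 mi): east 37 sin 135° = 26.16, north 37 cos 135° = -26.16
Leg 3 (S18°E, 80 mi): east 80 sin 162° = 24.72, north 80 cos 162° = -76.08
Leg 4 (353°, 33 mi): east 33 sin 353° = -4.02, north 33 cos 353° = 32.75
Net: 5.72 east, -12.86 north. Distance = √((5.72)² + (-12.86)²) = 14.076 mi.

14.1 mi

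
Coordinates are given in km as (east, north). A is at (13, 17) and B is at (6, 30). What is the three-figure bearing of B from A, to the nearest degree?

Δeast = 6 − 13 = -7.00; Δnorth = 30 − 17 = 13.00.
Bearing = atan2(Δeast, Δnorth) mod 360° = 331.70° ≈ 332°.

332°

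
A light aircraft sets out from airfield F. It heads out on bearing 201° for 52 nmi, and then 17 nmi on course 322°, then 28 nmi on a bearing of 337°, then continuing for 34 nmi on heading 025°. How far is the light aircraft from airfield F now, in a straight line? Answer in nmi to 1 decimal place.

33.4 nmi

Leg 1 (201°, 52 nmi): east 52 sin 201° = -18.64, north 52 cos 201° = -48.55
Leg 2 (322°, 17 nmi): east 17 sin 322° = -10.47, north 17 cos 322° = 13.40
Leg 3 (337°, 28 nmi): east 28 sin 337° = -10.94, north 28 cos 337° = 25.77
Leg 4 (025°, 34 nmi): east 34 sin 25° = 14.37, north 34 cos 25° = 30.81
Net: -25.67 east, 21.44 north. Distance = √((-25.67)² + (21.44)²) = 33.447 nmi.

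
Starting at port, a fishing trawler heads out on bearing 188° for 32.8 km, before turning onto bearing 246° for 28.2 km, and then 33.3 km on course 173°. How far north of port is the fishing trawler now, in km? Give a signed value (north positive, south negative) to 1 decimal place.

Leg 1 (188°, 32.8 km): east 32.8 sin 188° = -4.56, north 32.8 cos 188° = -32.48
Leg 2 (246°, 28.2 km): east 28.2 sin 246° = -25.76, north 28.2 cos 246° = -11.47
Leg 3 (173°, 33.3 km): east 33.3 sin 173° = 4.06, north 33.3 cos 173° = -33.05
Net north component: -77.00 km.

-77.0 km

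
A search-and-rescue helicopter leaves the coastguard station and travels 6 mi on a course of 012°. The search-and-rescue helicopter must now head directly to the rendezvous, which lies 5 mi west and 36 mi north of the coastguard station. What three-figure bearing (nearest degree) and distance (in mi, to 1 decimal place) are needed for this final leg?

Leg 1 (012°, 6 mi): east 6 sin 12° = 1.25, north 6 cos 12° = 5.87
Current position: (1.25, 5.87). Target: (-5, 36). Remaining: Δeast = -6.25, Δnorth = 30.13.
Bearing = atan2(-6.25, 30.13) mod 360° = 348.29°; distance = √((-6.25)² + (30.13)²) = 30.772 mi.

348°, 30.8 mi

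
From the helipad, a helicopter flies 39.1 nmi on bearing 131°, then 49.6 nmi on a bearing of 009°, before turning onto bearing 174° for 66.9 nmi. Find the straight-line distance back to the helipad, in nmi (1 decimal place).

Leg 1 (131°, 39.1 nmi): east 39.1 sin 131° = 29.51, north 39.1 cos 131° = -25.65
Leg 2 (009°, 49.6 nmi): east 49.6 sin 9° = 7.76, north 49.6 cos 9° = 48.99
Leg 3 (174°, 66.9 nmi): east 66.9 sin 174° = 6.99, north 66.9 cos 174° = -66.53
Net: 44.26 east, -43.20 north. Distance = √((44.26)² + (-43.20)²) = 61.846 nmi.

61.8 nmi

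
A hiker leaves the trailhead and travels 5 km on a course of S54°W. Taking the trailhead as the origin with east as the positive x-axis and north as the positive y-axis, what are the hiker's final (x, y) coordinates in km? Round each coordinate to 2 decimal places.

Leg 1 (S54°W, 5 km): east 5 sin 234° = -4.05, north 5 cos 234° = -2.94
Summing: -4.05 km east, -2.94 km north → (-4.05, -2.94).

(-4.05, -2.94)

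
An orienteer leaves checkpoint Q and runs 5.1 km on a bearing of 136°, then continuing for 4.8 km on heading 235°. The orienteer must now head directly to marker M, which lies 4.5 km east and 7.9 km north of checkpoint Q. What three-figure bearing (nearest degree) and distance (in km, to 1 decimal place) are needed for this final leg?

019°, 15.1 km

Leg 1 (136°, 5.1 km): east 5.1 sin 136° = 3.54, north 5.1 cos 136° = -3.67
Leg 2 (235°, 4.8 km): east 4.8 sin 235° = -3.93, north 4.8 cos 235° = -2.75
Current position: (-0.39, -6.42). Target: (4.5, 7.9). Remaining: Δeast = 4.89, Δnorth = 14.32.
Bearing = atan2(4.89, 14.32) mod 360° = 18.85°; distance = √((4.89)² + (14.32)²) = 15.133 km.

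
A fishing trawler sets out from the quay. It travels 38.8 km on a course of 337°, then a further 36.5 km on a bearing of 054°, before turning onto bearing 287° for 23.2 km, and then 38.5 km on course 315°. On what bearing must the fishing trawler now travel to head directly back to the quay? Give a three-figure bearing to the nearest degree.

159°

Leg 1 (337°, 38.8 km): east 38.8 sin 337° = -15.16, north 38.8 cos 337° = 35.72
Leg 2 (054°, 36.5 km): east 36.5 sin 54° = 29.53, north 36.5 cos 54° = 21.45
Leg 3 (287°, 23.2 km): east 23.2 sin 287° = -22.19, north 23.2 cos 287° = 6.78
Leg 4 (315°, 38.5 km): east 38.5 sin 315° = -27.22, north 38.5 cos 315° = 27.22
Net displacement: -35.04 east, 91.18 north. Direction back to start is (35.04, -91.18): bearing = atan2(35.04, -91.18) mod 360° = 158.98° ≈ 159°.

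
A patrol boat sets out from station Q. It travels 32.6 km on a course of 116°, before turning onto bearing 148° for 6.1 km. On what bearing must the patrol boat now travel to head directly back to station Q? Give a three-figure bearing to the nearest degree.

Leg 1 (116°, 32.6 km): east 32.6 sin 116° = 29.30, north 32.6 cos 116° = -14.29
Leg 2 (148°, 6.1 km): east 6.1 sin 148° = 3.23, north 6.1 cos 148° = -5.17
Net displacement: 32.53 east, -19.46 north. Direction back to start is (-32.53, 19.46): bearing = atan2(-32.53, 19.46) mod 360° = 300.89° ≈ 301°.

301°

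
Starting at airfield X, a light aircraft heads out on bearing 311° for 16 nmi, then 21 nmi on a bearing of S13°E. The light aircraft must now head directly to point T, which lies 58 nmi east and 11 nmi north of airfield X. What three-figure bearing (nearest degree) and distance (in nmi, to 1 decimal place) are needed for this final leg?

Leg 1 (311°, 16 nmi): east 16 sin 311° = -12.08, north 16 cos 311° = 10.50
Leg 2 (S13°E, 21 nmi): east 21 sin 167° = 4.72, north 21 cos 167° = -20.46
Current position: (-7.35, -9.96). Target: (58, 11). Remaining: Δeast = 65.35, Δnorth = 20.96.
Bearing = atan2(65.35, 20.96) mod 360° = 72.21°; distance = √((65.35)² + (20.96)²) = 68.632 nmi.

072°, 68.6 nmi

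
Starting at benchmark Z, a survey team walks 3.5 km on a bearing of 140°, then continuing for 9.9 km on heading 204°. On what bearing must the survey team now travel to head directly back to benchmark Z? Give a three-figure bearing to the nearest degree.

009°

Leg 1 (140°, 3.5 km): east 3.5 sin 140° = 2.25, north 3.5 cos 140° = -2.68
Leg 2 (204°, 9.9 km): east 9.9 sin 204° = -4.03, north 9.9 cos 204° = -9.04
Net displacement: -1.78 east, -11.73 north. Direction back to start is (1.78, 11.73): bearing = atan2(1.78, 11.73) mod 360° = 8.62° ≈ 009°.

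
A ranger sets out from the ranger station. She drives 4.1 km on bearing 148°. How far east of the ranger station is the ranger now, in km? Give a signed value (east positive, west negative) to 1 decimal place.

Leg 1 (148°, 4.1 km): east 4.1 sin 148° = 2.17, north 4.1 cos 148° = -3.48
Net east component: 2.17 km.

2.2 km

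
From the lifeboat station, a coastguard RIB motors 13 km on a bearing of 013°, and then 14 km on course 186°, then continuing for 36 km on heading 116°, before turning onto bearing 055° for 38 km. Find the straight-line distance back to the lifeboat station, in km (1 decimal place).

65.1 km

Leg 1 (013°, 13 km): east 13 sin 13° = 2.92, north 13 cos 13° = 12.67
Leg 2 (186°, 14 km): east 14 sin 186° = -1.46, north 14 cos 186° = -13.92
Leg 3 (116°, 36 km): east 36 sin 116° = 32.36, north 36 cos 116° = -15.78
Leg 4 (055°, 38 km): east 38 sin 55° = 31.13, north 38 cos 55° = 21.80
Net: 64.95 east, 4.76 north. Distance = √((64.95)² + (4.76)²) = 65.119 km.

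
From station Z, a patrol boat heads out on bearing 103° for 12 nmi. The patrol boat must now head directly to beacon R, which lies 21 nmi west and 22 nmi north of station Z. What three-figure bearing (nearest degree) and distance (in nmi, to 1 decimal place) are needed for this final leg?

307°, 41.0 nmi

Leg 1 (103°, 12 nmi): east 12 sin 103° = 11.69, north 12 cos 103° = -2.70
Current position: (11.69, -2.70). Target: (-21, 22). Remaining: Δeast = -32.69, Δnorth = 24.70.
Bearing = atan2(-32.69, 24.70) mod 360° = 307.07°; distance = √((-32.69)² + (24.70)²) = 40.974 nmi.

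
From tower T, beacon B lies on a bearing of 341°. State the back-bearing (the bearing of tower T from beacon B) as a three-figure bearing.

Back-bearing = 341° − 180° = 161°.

161°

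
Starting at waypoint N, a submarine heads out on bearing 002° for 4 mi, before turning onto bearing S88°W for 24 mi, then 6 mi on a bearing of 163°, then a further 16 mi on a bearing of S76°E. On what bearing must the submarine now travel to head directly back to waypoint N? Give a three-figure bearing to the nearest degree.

046°

Leg 1 (002°, 4 mi): east 4 sin 2° = 0.14, north 4 cos 2° = 4.00
Leg 2 (S88°W, 24 mi): east 24 sin 268° = -23.99, north 24 cos 268° = -0.84
Leg 3 (163°, 6 mi): east 6 sin 163° = 1.75, north 6 cos 163° = -5.74
Leg 4 (S76°E, 16 mi): east 16 sin 104° = 15.52, north 16 cos 104° = -3.87
Net displacement: -6.57 east, -6.45 north. Direction back to start is (6.57, 6.45): bearing = atan2(6.57, 6.45) mod 360° = 45.52° ≈ 046°.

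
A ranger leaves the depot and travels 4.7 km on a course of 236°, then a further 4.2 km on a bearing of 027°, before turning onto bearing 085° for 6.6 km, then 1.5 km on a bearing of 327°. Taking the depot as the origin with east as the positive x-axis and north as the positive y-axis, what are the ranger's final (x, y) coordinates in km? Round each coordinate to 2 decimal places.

(3.77, 2.95)

Leg 1 (236°, 4.7 km): east 4.7 sin 236° = -3.90, north 4.7 cos 236° = -2.63
Leg 2 (027°, 4.2 km): east 4.2 sin 27° = 1.91, north 4.2 cos 27° = 3.74
Leg 3 (085°, 6.6 km): east 6.6 sin 85° = 6.57, north 6.6 cos 85° = 0.58
Leg 4 (327°, 1.5 km): east 1.5 sin 327° = -0.82, north 1.5 cos 327° = 1.26
Summing: 3.77 km east, 2.95 km north → (3.77, 2.95).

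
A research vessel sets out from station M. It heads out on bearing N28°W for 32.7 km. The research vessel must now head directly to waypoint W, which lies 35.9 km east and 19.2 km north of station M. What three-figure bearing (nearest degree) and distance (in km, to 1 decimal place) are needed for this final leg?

Leg 1 (N28°W, 32.7 km): east 32.7 sin 332° = -15.35, north 32.7 cos 332° = 28.87
Current position: (-15.35, 28.87). Target: (35.9, 19.2). Remaining: Δeast = 51.25, Δnorth = -9.67.
Bearing = atan2(51.25, -9.67) mod 360° = 100.69°; distance = √((51.25)² + (-9.67)²) = 52.156 km.

101°, 52.2 km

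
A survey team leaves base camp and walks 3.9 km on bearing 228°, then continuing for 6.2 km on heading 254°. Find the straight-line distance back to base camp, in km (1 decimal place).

9.9 km

Leg 1 (228°, 3.9 km): east 3.9 sin 228° = -2.90, north 3.9 cos 228° = -2.61
Leg 2 (254°, 6.2 km): east 6.2 sin 254° = -5.96, north 6.2 cos 254° = -1.71
Net: -8.86 east, -4.32 north. Distance = √((-8.86)² + (-4.32)²) = 9.855 km.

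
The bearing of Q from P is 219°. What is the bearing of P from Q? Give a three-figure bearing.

039°

Back-bearing = 219° − 180° = 039°.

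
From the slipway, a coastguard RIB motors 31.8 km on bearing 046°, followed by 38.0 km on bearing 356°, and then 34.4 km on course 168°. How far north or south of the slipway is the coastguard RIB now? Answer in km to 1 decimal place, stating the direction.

26.3 km north

Leg 1 (046°, 31.8 km): east 31.8 sin 46° = 22.88, north 31.8 cos 46° = 22.09
Leg 2 (356°, 38.0 km): east 38.0 sin 356° = -2.65, north 38.0 cos 356° = 37.91
Leg 3 (168°, 34.4 km): east 34.4 sin 168° = 7.15, north 34.4 cos 168° = -33.65
Net north component: 26.35 km.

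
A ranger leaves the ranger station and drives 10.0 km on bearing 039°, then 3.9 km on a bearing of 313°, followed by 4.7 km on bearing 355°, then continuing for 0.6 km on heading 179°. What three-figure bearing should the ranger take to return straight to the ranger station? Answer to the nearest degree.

Leg 1 (039°, 10.0 km): east 10.0 sin 39° = 6.29, north 10.0 cos 39° = 7.77
Leg 2 (313°, 3.9 km): east 3.9 sin 313° = -2.85, north 3.9 cos 313° = 2.66
Leg 3 (355°, 4.7 km): east 4.7 sin 355° = -0.41, north 4.7 cos 355° = 4.68
Leg 4 (179°, 0.6 km): east 0.6 sin 179° = 0.01, north 0.6 cos 179° = -0.60
Net displacement: 3.04 east, 14.51 north. Direction back to start is (-3.04, -14.51): bearing = atan2(-3.04, -14.51) mod 360° = 191.84° ≈ 192°.

192°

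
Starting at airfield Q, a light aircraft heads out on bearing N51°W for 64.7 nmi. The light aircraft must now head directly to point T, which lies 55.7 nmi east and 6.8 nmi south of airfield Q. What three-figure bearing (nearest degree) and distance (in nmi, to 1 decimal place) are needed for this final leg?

114°, 116.1 nmi

Leg 1 (N51°W, 64.7 nmi): east 64.7 sin 309° = -50.28, north 64.7 cos 309° = 40.72
Current position: (-50.28, 40.72). Target: (55.7, -6.8). Remaining: Δeast = 105.98, Δnorth = -47.52.
Bearing = atan2(105.98, -47.52) mod 360° = 114.15°; distance = √((105.98)² + (-47.52)²) = 116.146 nmi.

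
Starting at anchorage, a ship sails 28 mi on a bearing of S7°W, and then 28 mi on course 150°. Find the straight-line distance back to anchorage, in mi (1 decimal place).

53.1 mi

Leg 1 (S7°W, 28 mi): east 28 sin 187° = -3.41, north 28 cos 187° = -27.79
Leg 2 (150°, 28 mi): east 28 sin 150° = 14.00, north 28 cos 150° = -24.25
Net: 10.59 east, -52.04 north. Distance = √((10.59)² + (-52.04)²) = 53.106 mi.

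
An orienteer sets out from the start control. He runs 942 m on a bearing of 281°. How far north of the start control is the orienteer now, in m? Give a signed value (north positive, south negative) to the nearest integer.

180 m

Leg 1 (281°, 942 m): east 942 sin 281° = -924.69, north 942 cos 281° = 179.74
Net north component: 179.74 m.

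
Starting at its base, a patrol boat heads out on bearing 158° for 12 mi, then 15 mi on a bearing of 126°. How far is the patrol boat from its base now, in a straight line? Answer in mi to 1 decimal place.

26.0 mi

Leg 1 (158°, 12 mi): east 12 sin 158° = 4.50, north 12 cos 158° = -11.13
Leg 2 (126°, 15 mi): east 15 sin 126° = 12.14, north 15 cos 126° = -8.82
Net: 16.63 east, -19.94 north. Distance = √((16.63)² + (-19.94)²) = 25.967 mi.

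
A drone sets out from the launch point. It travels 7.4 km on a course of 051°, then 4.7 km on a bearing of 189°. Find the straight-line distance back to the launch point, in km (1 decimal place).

5.0 km

Leg 1 (051°, 7.4 km): east 7.4 sin 51° = 5.75, north 7.4 cos 51° = 4.66
Leg 2 (189°, 4.7 km): east 4.7 sin 189° = -0.74, north 4.7 cos 189° = -4.64
Net: 5.02 east, 0.01 north. Distance = √((5.02)² + (0.01)²) = 5.016 km.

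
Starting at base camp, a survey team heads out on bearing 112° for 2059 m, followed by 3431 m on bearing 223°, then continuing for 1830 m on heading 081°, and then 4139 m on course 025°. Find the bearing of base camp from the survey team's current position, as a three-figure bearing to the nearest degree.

Leg 1 (112°, 2059 m): east 2059 sin 112° = 1909.07, north 2059 cos 112° = -771.31
Leg 2 (223°, 3431 m): east 3431 sin 223° = -2339.94, north 3431 cos 223° = -2509.27
Leg 3 (081°, 1830 m): east 1830 sin 81° = 1807.47, north 1830 cos 81° = 286.28
Leg 4 (025°, 4139 m): east 4139 sin 25° = 1749.22, north 4139 cos 25° = 3751.21
Net displacement: 3125.82 east, 756.89 north. Direction back to start is (-3125.82, -756.89): bearing = atan2(-3125.82, -756.89) mod 360° = 256.39° ≈ 256°.

256°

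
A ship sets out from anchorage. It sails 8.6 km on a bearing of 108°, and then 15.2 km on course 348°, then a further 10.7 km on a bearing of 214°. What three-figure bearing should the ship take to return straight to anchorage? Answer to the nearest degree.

164°

Leg 1 (108°, 8.6 km): east 8.6 sin 108° = 8.18, north 8.6 cos 108° = -2.66
Leg 2 (348°, 15.2 km): east 15.2 sin 348° = -3.16, north 15.2 cos 348° = 14.87
Leg 3 (214°, 10.7 km): east 10.7 sin 214° = -5.98, north 10.7 cos 214° = -8.87
Net displacement: -0.96 east, 3.34 north. Direction back to start is (0.96, -3.34): bearing = atan2(0.96, -3.34) mod 360° = 163.89° ≈ 164°.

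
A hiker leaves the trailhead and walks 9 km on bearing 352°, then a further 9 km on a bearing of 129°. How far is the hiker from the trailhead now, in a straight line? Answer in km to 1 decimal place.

Leg 1 (352°, 9 km): east 9 sin 352° = -1.25, north 9 cos 352° = 8.91
Leg 2 (129°, 9 km): east 9 sin 129° = 6.99, north 9 cos 129° = -5.66
Net: 5.74 east, 3.25 north. Distance = √((5.74)² + (3.25)²) = 6.597 km.

6.6 km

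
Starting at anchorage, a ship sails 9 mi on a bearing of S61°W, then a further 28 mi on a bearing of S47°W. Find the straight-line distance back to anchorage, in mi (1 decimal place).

Leg 1 (S61°W, 9 mi): east 9 sin 241° = -7.87, north 9 cos 241° = -4.36
Leg 2 (S47°W, 28 mi): east 28 sin 227° = -20.48, north 28 cos 227° = -19.10
Net: -28.35 east, -23.46 north. Distance = √((-28.35)² + (-23.46)²) = 36.797 mi.

36.8 mi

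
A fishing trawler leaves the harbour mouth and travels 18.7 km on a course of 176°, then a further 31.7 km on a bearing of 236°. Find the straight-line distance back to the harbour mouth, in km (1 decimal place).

44.1 km

Leg 1 (176°, 18.7 km): east 18.7 sin 176° = 1.30, north 18.7 cos 176° = -18.65
Leg 2 (236°, 31.7 km): east 31.7 sin 236° = -26.28, north 31.7 cos 236° = -17.73
Net: -24.98 east, -36.38 north. Distance = √((-24.98)² + (-36.38)²) = 44.129 km.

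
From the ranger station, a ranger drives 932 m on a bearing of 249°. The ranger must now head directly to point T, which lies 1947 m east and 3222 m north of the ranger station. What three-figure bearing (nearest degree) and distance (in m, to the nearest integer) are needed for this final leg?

038°, 4537 m

Leg 1 (249°, 932 m): east 932 sin 249° = -870.10, north 932 cos 249° = -334.00
Current position: (-870.10, -334.00). Target: (1947, 3222). Remaining: Δeast = 2817.10, Δnorth = 3556.00.
Bearing = atan2(2817.10, 3556.00) mod 360° = 38.39°; distance = √((2817.10)² + (3556.00)²) = 4536.647 m.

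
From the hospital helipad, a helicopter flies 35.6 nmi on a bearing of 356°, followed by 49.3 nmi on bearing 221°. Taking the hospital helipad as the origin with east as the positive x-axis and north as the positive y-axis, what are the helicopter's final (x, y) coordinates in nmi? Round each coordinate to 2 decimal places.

(-34.83, -1.69)

Leg 1 (356°, 35.6 nmi): east 35.6 sin 356° = -2.48, north 35.6 cos 356° = 35.51
Leg 2 (221°, 49.3 nmi): east 49.3 sin 221° = -32.34, north 49.3 cos 221° = -37.21
Summing: -34.83 nmi east, -1.69 nmi north → (-34.83, -1.69).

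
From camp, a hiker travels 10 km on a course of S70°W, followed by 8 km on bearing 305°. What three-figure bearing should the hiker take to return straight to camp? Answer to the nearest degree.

Leg 1 (S70°W, 10 km): east 10 sin 250° = -9.40, north 10 cos 250° = -3.42
Leg 2 (305°, 8 km): east 8 sin 305° = -6.55, north 8 cos 305° = 4.59
Net displacement: -15.95 east, 1.17 north. Direction back to start is (15.95, -1.17): bearing = atan2(15.95, -1.17) mod 360° = 94.19° ≈ 094°.

094°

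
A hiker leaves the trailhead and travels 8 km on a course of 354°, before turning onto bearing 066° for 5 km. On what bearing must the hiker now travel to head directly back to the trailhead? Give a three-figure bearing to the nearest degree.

200°

Leg 1 (354°, 8 km): east 8 sin 354° = -0.84, north 8 cos 354° = 7.96
Leg 2 (066°, 5 km): east 5 sin 66° = 4.57, north 5 cos 66° = 2.03
Net displacement: 3.73 east, 9.99 north. Direction back to start is (-3.73, -9.99): bearing = atan2(-3.73, -9.99) mod 360° = 200.48° ≈ 200°.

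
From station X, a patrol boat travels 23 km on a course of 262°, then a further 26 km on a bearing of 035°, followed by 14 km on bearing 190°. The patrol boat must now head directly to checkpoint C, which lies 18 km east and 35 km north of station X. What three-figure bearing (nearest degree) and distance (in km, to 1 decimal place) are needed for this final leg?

043°, 41.7 km

Leg 1 (262°, 23 km): east 23 sin 262° = -22.78, north 23 cos 262° = -3.20
Leg 2 (035°, 26 km): east 26 sin 35° = 14.91, north 26 cos 35° = 21.30
Leg 3 (190°, 14 km): east 14 sin 190° = -2.43, north 14 cos 190° = -13.79
Current position: (-10.29, 4.31). Target: (18, 35). Remaining: Δeast = 28.29, Δnorth = 30.69.
Bearing = atan2(28.29, 30.69) mod 360° = 42.67°; distance = √((28.29)² + (30.69)²) = 41.743 km.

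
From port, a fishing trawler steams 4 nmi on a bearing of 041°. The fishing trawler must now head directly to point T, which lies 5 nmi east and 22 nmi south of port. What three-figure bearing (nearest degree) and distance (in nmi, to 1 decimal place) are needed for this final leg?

Leg 1 (041°, 4 nmi): east 4 sin 41° = 2.62, north 4 cos 41° = 3.02
Current position: (2.62, 3.02). Target: (5, -22). Remaining: Δeast = 2.38, Δnorth = -25.02.
Bearing = atan2(2.38, -25.02) mod 360° = 174.58°; distance = √((2.38)² + (-25.02)²) = 25.131 nmi.

175°, 25.1 nmi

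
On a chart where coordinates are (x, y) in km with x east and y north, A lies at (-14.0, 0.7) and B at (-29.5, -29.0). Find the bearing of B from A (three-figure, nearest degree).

Δeast = -29.5 − -14.0 = -15.50; Δnorth = -29.0 − 0.7 = -29.70.
Bearing = atan2(Δeast, Δnorth) mod 360° = 207.56° ≈ 208°.

208°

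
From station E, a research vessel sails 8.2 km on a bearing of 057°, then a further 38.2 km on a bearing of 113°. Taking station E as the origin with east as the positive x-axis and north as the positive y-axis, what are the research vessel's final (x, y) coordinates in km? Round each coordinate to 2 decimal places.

(42.04, -10.46)

Leg 1 (057°, 8.2 km): east 8.2 sin 57° = 6.88, north 8.2 cos 57° = 4.47
Leg 2 (113°, 38.2 km): east 38.2 sin 113° = 35.16, north 38.2 cos 113° = -14.93
Summing: 42.04 km east, -10.46 km north → (42.04, -10.46).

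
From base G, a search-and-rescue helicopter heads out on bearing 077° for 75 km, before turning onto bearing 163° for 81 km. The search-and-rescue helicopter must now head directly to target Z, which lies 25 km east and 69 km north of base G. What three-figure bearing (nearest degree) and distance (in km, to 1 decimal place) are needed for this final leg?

Leg 1 (077°, 75 km): east 75 sin 77° = 73.08, north 75 cos 77° = 16.87
Leg 2 (163°, 81 km): east 81 sin 163° = 23.68, north 81 cos 163° = -77.46
Current position: (96.76, -60.59). Target: (25, 69). Remaining: Δeast = -71.76, Δnorth = 129.59.
Bearing = atan2(-71.76, 129.59) mod 360° = 331.02°; distance = √((-71.76)² + (129.59)²) = 148.131 km.

331°, 148.1 km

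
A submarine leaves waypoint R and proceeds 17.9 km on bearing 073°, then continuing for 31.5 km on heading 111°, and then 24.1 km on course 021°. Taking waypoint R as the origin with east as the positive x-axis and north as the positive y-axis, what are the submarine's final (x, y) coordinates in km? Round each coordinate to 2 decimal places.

Leg 1 (073°, 17.9 km): east 17.9 sin 73° = 17.12, north 17.9 cos 73° = 5.23
Leg 2 (111°, 31.5 km): east 31.5 sin 111° = 29.41, north 31.5 cos 111° = -11.29
Leg 3 (021°, 24.1 km): east 24.1 sin 21° = 8.64, north 24.1 cos 21° = 22.50
Summing: 55.16 km east, 16.44 km north → (55.16, 16.44).

(55.16, 16.44)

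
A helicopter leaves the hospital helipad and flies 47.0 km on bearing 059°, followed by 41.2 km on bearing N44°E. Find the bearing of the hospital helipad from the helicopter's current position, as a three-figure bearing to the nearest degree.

Leg 1 (059°, 47.0 km): east 47.0 sin 59° = 40.29, north 47.0 cos 59° = 24.21
Leg 2 (N44°E, 41.2 km): east 41.2 sin 44° = 28.62, north 41.2 cos 44° = 29.64
Net displacement: 68.91 east, 53.84 north. Direction back to start is (-68.91, -53.84): bearing = atan2(-68.91, -53.84) mod 360° = 232.00° ≈ 232°.

232°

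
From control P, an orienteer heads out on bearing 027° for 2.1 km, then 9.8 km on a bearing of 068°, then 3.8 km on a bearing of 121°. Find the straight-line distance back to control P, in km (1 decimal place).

Leg 1 (027°, 2.1 km): east 2.1 sin 27° = 0.95, north 2.1 cos 27° = 1.87
Leg 2 (068°, 9.8 km): east 9.8 sin 68° = 9.09, north 9.8 cos 68° = 3.67
Leg 3 (121°, 3.8 km): east 3.8 sin 121° = 3.26, north 3.8 cos 121° = -1.96
Net: 13.30 east, 3.59 north. Distance = √((13.30)² + (3.59)²) = 13.772 km.

13.8 km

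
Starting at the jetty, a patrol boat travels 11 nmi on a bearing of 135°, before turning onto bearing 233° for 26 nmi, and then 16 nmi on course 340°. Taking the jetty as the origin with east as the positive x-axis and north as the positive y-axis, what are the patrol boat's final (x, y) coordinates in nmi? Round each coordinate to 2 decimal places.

Leg 1 (135°, 11 nmi): east 11 sin 135° = 7.78, north 11 cos 135° = -7.78
Leg 2 (233°, 26 nmi): east 26 sin 233° = -20.76, north 26 cos 233° = -15.65
Leg 3 (340°, 16 nmi): east 16 sin 340° = -5.47, north 16 cos 340° = 15.04
Summing: -18.46 nmi east, -8.39 nmi north → (-18.46, -8.39).

(-18.46, -8.39)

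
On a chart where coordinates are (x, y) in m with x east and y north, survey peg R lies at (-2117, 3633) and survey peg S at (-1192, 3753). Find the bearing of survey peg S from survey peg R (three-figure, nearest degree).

Δeast = -1192 − -2117 = 925.00; Δnorth = 3753 − 3633 = 120.00.
Bearing = atan2(Δeast, Δnorth) mod 360° = 82.61° ≈ 083°.

083°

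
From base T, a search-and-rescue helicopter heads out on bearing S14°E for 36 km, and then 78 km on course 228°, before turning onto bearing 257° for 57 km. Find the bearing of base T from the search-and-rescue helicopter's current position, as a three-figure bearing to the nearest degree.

046°

Leg 1 (S14°E, 36 km): east 36 sin 166° = 8.71, north 36 cos 166° = -34.93
Leg 2 (228°, 78 km): east 78 sin 228° = -57.97, north 78 cos 228° = -52.19
Leg 3 (257°, 57 km): east 57 sin 257° = -55.54, north 57 cos 257° = -12.82
Net displacement: -104.80 east, -99.95 north. Direction back to start is (104.80, 99.95): bearing = atan2(104.80, 99.95) mod 360° = 46.36° ≈ 046°.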